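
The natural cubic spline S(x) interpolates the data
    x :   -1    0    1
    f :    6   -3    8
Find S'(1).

Put M_i = S'' at the i-th knot. Here h = (1, 1) and Δ = (-9, 11), so the interior equations h_(i-1)·M_(i-1) + 2(h_(i-1)+h_i)·M_i + h_i·M_(i+1) = 6(Δ_i − Δ_(i-1)) read
  1·M_0 + 4·M_1 + 1·M_2 = 6(Δ_1 - Δ_0) = 120
Natural end conditions: M_0 = M_2 = 0.
Hence M_0 = 0, M_1 = 30, M_2 = 0.
On [0, 1], S'(x) = b_1 + 2c_1·x + 3d_1·x² with b_1 = Δ_1 - h_1(2M_1 + M_2)/6 = 1, c_1 = M_1/2 = 15, d_1 = (M_2 - M_1)/(6h_1) = -5. So S'(1) = 16.

16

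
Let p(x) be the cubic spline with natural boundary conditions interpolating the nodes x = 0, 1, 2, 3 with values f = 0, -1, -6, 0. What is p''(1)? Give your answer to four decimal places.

With M_i denoting the second derivative at x_i, h_i = 1, 1, 1, and Δ_i = (y_(i+1) − y_i)/h_i = -1, -5, 6:
  1·M_0 + 4·M_1 + 1·M_2 = 6(Δ_1 - Δ_0) = -24
  1·M_1 + 4·M_2 + 1·M_3 = 6(Δ_2 - Δ_1) = 66
Natural end conditions: M_0 = M_3 = 0.
Forward elimination and back-substitution give M_0 = 0, M_1 = -54/5, M_2 = 96/5, M_3 = 0.

-10.8000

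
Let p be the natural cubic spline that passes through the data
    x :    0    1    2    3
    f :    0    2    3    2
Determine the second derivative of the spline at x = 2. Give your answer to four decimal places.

-2.8000

Let m_i = p''(x_i). Step sizes h_i = 1, 1, 1; slopes of the chords Δ_i = (y_(i+1) - y_i)/h_i = 2, 1, -1.
  1·m_0 + 4·m_1 + 1·m_2 = 6(Δ_1 - Δ_0) = -6
  1·m_1 + 4·m_2 + 1·m_3 = 6(Δ_2 - Δ_1) = -12
Natural end conditions: m_0 = m_3 = 0.
Forward elimination and back-substitution give m_0 = 0, m_1 = -4/5, m_2 = -14/5, m_3 = 0.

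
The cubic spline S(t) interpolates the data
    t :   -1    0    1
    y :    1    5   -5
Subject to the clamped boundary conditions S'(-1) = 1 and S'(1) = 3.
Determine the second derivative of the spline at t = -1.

Put M_i = S'' at the i-th knot. Here h = (1, 1) and Δ = (4, -10), so the interior equations h_(i-1)·M_(i-1) + 2(h_(i-1)+h_i)·M_i + h_i·M_(i+1) = 6(Δ_i − Δ_(i-1)) read
  1·M_0 + 4·M_1 + 1·M_2 = 6(Δ_1 - Δ_0) = -84
Clamped end conditions give two more equations: 2h_0·M_0 + h_0·M_1 = 6(Δ_0 - S'(-1)) = 18 and h_1·M_1 + 2h_1·M_2 = 6(S'(1) - Δ_1) = 78.
Solving the tridiagonal system: M_0 = 31, M_1 = -44, M_2 = 61.

31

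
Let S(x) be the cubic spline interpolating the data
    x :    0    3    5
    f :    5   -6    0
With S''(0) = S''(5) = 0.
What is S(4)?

-4

Put M_i = S'' at the i-th knot. Here h = (3, 2) and Δ = (-11/3, 3), so the interior equations h_(i-1)·M_(i-1) + 2(h_(i-1)+h_i)·M_i + h_i·M_(i+1) = 6(Δ_i − Δ_(i-1)) read
  3·M_0 + 10·M_1 + 2·M_2 = 6(Δ_1 - Δ_0) = 40
Natural end conditions: M_0 = M_2 = 0.
Solving: M_0 = 0, M_1 = 4, M_2 = 0.
On [3, 5], S(x) = -6 + 1/3·(x - 3) + 2·(x - 3)² - 1/3·(x - 3)³.
With (x - 3) = 1: S(4) = -4.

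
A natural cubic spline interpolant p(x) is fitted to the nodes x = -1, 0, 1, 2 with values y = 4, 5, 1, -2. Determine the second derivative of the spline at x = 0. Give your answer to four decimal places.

-8.4000

Let M_i = p''(x_i). Step sizes h_i = 1, 1, 1; slopes of the chords Δ_i = (y_(i+1) - y_i)/h_i = 1, -4, -3.
  1·M_0 + 4·M_1 + 1·M_2 = 6(Δ_1 - Δ_0) = -30
  1·M_1 + 4·M_2 + 1·M_3 = 6(Δ_2 - Δ_1) = 6
Natural end conditions: M_0 = M_3 = 0.
Solving the tridiagonal system: M_0 = 0, M_1 = -42/5, M_2 = 18/5, M_3 = 0.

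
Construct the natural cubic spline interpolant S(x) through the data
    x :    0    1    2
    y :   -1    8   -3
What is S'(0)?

Put M_i = S'' at the i-th knot. Here h = (1, 1) and Δ = (9, -11), so the interior equations h_(i-1)·M_(i-1) + 2(h_(i-1)+h_i)·M_i + h_i·M_(i+1) = 6(Δ_i − Δ_(i-1)) read
  1·M_0 + 4·M_1 + 1·M_2 = 6(Δ_1 - Δ_0) = -120
Natural end conditions: M_0 = M_2 = 0.
Solving the tridiagonal system: M_0 = 0, M_1 = -30, M_2 = 0.
On [0, 1], S'(x) = b_0 + 2c_0·x + 3d_0·x² with b_0 = Δ_0 - h_0(2M_0 + M_1)/6 = 14, c_0 = M_0/2 = 0, d_0 = (M_1 - M_0)/(6h_0) = -5. So S'(0) = 14.

14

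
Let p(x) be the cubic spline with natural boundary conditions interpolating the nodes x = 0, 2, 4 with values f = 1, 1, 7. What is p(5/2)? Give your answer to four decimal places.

Let σ_i = p''(x_i). Step sizes h_i = 2, 2; slopes of the chords Δ_i = (y_(i+1) - y_i)/h_i = 0, 3.
  2·σ_0 + 8·σ_1 + 2·σ_2 = 6(Δ_1 - Δ_0) = 18
Natural end conditions: σ_0 = σ_2 = 0.
Solving the tridiagonal system: σ_0 = 0, σ_1 = 9/4, σ_2 = 0.
On [2, 4], p(x) = 1 + 3/2·(x - 2) + 9/8·(x - 2)² - 3/16·(x - 2)³.
With (x - 2) = 1/2: p(5/2) = 257/128.

2.0078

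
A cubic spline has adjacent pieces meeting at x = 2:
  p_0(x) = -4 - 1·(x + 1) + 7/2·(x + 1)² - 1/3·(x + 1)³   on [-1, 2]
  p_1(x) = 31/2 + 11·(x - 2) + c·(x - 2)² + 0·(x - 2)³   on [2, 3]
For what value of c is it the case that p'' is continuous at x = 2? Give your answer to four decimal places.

0.5000

p_0''(x) = 7 - 2·(x + 1), so p_0''(2) = 1. On the right, p_1''(2) = 2c, so c = 1/2.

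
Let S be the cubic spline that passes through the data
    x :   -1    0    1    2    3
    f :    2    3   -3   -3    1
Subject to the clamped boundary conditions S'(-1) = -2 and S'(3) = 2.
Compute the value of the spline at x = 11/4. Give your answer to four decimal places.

0.2687

With M_i denoting the second derivative at x_i, h_i = 1, 1, 1, 1, and Δ_i = (y_(i+1) − y_i)/h_i = 1, -6, 0, 4:
  1·M_0 + 4·M_1 + 1·M_2 = 6(Δ_1 - Δ_0) = -42
  1·M_1 + 4·M_2 + 1·M_3 = 6(Δ_2 - Δ_1) = 36
  1·M_2 + 4·M_3 + 1·M_4 = 6(Δ_3 - Δ_2) = 24
Clamped end conditions give two more equations: 2h_0·M_0 + h_0·M_1 = 6(Δ_0 - S'(-1)) = 18 and h_3·M_3 + 2h_3·M_4 = 6(S'(3) - Δ_3) = -12.
Hence M_0 = 505/28, M_1 = -253/14, M_2 = 49/4, M_3 = 71/14, M_4 = -239/28.
On [2, 3], S(x) = -3 + 209/56·(x - 2) + 71/28·(x - 2)² - 127/56·(x - 2)³.
With (x - 2) = 3/4: S(11/4) = 963/3584.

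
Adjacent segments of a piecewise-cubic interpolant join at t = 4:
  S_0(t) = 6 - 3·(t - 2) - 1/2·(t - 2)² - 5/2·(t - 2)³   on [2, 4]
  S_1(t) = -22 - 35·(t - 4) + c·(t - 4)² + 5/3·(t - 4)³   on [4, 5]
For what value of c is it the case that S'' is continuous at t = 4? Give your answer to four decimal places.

-15.5000

S_0''(t) = -1 - 15·(t - 2), so S_0''(4) = -31. On the right, S_1''(4) = 2c, so c = -31/2.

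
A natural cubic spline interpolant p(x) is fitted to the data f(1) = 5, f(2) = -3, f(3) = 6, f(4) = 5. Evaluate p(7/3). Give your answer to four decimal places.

Write m_i for p''(x_i). With h_i = 1, 1, 1 and divided differences Δ_i = -8, 9, -1, the continuity of p' gives the tridiagonal system
  1·m_0 + 4·m_1 + 1·m_2 = 6(Δ_1 - Δ_0) = 102
  1·m_1 + 4·m_2 + 1·m_3 = 6(Δ_2 - Δ_1) = -60
Natural end conditions: m_0 = m_3 = 0.
Solving: m_0 = 0, m_1 = 156/5, m_2 = -114/5, m_3 = 0.
On [2, 3], p(x) = -3 + 12/5·(x - 2) + 78/5·(x - 2)² - 9·(x - 2)³.
With (x - 2) = 1/3: p(7/3) = -4/5.

-0.8000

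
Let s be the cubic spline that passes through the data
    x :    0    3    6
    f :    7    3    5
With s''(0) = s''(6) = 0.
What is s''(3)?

1

Put M_i = s'' at the i-th knot. Here h = (3, 3) and Δ = (-4/3, 2/3), so the interior equations h_(i-1)·M_(i-1) + 2(h_(i-1)+h_i)·M_i + h_i·M_(i+1) = 6(Δ_i − Δ_(i-1)) read
  3·M_0 + 12·M_1 + 3·M_2 = 6(Δ_1 - Δ_0) = 12
Natural end conditions: M_0 = M_2 = 0.
Solving the tridiagonal system: M_0 = 0, M_1 = 1, M_2 = 0.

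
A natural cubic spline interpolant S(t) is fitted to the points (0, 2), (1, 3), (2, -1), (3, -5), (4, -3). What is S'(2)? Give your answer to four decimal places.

With M_i denoting the second derivative at x_i, h_i = 1, 1, 1, 1, and Δ_i = (y_(i+1) − y_i)/h_i = 1, -4, -4, 2:
  1·M_0 + 4·M_1 + 1·M_2 = 6(Δ_1 - Δ_0) = -30
  1·M_1 + 4·M_2 + 1·M_3 = 6(Δ_2 - Δ_1) = 0
  1·M_2 + 4·M_3 + 1·M_4 = 6(Δ_3 - Δ_2) = 36
Natural end conditions: M_0 = M_4 = 0.
Solving the tridiagonal system: M_0 = 0, M_1 = -207/28, M_2 = -3/7, M_3 = 255/28, M_4 = 0.
On [2, 3], S'(t) = b_2 + 2c_2·(t - 2) + 3d_2·(t - 2)² with b_2 = Δ_2 - h_2(2M_2 + M_3)/6 = -43/8, c_2 = M_2/2 = -3/14, d_2 = (M_3 - M_2)/(6h_2) = 89/56. So S'(2) = -43/8.

-5.3750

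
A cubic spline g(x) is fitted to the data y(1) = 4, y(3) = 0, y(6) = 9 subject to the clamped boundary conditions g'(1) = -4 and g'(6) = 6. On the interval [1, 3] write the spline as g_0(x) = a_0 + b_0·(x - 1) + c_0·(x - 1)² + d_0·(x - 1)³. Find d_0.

0

With m_i denoting the second derivative at x_i, h_i = 2, 3, and Δ_i = (y_(i+1) − y_i)/h_i = -2, 3:
  2·m_0 + 10·m_1 + 3·m_2 = 6(Δ_1 - Δ_0) = 30
Clamped end conditions give two more equations: 2h_0·m_0 + h_0·m_1 = 6(Δ_0 - g'(1)) = 12 and h_1·m_1 + 2h_1·m_2 = 6(g'(6) - Δ_1) = 18.
Solving: m_0 = 2, m_1 = 2, m_2 = 2.
On [1, 3], with g_0(x) = a_0 + b_0·(x - 1) + c_0·(x - 1)² + d_0·(x - 1)³: c_0 = m_0/2 = 1, d_0 = (m_1 - m_0)/(6h_0) = 0, b_0 = Δ_0 - h_0(2m_0 + m_1)/6 = -4.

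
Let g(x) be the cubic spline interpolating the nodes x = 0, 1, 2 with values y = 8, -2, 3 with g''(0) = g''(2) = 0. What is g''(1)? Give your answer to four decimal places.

22.5000

With m_i denoting the second derivative at x_i, h_i = 1, 1, and Δ_i = (y_(i+1) − y_i)/h_i = -10, 5:
  1·m_0 + 4·m_1 + 1·m_2 = 6(Δ_1 - Δ_0) = 90
Natural end conditions: m_0 = m_2 = 0.
Solving the tridiagonal system: m_0 = 0, m_1 = 45/2, m_2 = 0.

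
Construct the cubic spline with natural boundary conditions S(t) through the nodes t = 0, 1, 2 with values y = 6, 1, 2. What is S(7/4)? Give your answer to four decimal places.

With σ_i denoting the second derivative at x_i, h_i = 1, 1, and Δ_i = (y_(i+1) − y_i)/h_i = -5, 1:
  1·σ_0 + 4·σ_1 + 1·σ_2 = 6(Δ_1 - Δ_0) = 36
Natural end conditions: σ_0 = σ_2 = 0.
Solving the tridiagonal system: σ_0 = 0, σ_1 = 9, σ_2 = 0.
On [1, 2], S(t) = 1 - 2·(t - 1) + 9/2·(t - 1)² - 3/2·(t - 1)³.
With (t - 1) = 3/4: S(7/4) = 179/128.

1.3984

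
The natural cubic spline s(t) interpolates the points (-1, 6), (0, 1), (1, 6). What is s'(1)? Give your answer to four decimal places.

Write m_i for s''(x_i). With h_i = 1, 1 and divided differences Δ_i = -5, 5, the continuity of s' gives the tridiagonal system
  1·m_0 + 4·m_1 + 1·m_2 = 6(Δ_1 - Δ_0) = 60
Natural end conditions: m_0 = m_2 = 0.
Solving the tridiagonal system: m_0 = 0, m_1 = 15, m_2 = 0.
On [0, 1], s'(t) = b_1 + 2c_1·t + 3d_1·t² with b_1 = Δ_1 - h_1(2m_1 + m_2)/6 = 0, c_1 = m_1/2 = 15/2, d_1 = (m_2 - m_1)/(6h_1) = -5/2. So s'(1) = 15/2.

7.5000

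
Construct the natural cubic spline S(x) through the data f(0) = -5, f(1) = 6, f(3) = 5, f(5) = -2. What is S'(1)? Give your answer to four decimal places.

With σ_i denoting the second derivative at x_i, h_i = 1, 2, 2, and Δ_i = (y_(i+1) − y_i)/h_i = 11, -1/2, -7/2:
  1·σ_0 + 6·σ_1 + 2·σ_2 = 6(Δ_1 - Δ_0) = -69
  2·σ_1 + 8·σ_2 + 2·σ_3 = 6(Δ_2 - Δ_1) = -18
Natural end conditions: σ_0 = σ_3 = 0.
Solving: σ_0 = 0, σ_1 = -129/11, σ_2 = 15/22, σ_3 = 0.
On [1, 3], S'(x) = b_1 + 2c_1·(x - 1) + 3d_1·(x - 1)² with b_1 = Δ_1 - h_1(2σ_1 + σ_2)/6 = 78/11, c_1 = σ_1/2 = -129/22, d_1 = (σ_2 - σ_1)/(6h_1) = 91/88. So S'(1) = 78/11.

7.0909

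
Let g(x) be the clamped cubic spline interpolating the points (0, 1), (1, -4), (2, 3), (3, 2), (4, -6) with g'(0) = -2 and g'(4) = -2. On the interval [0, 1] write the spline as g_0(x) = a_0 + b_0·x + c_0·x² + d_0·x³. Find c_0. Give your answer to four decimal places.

Write M_i for g''(x_i). With h_i = 1, 1, 1, 1 and divided differences Δ_i = -5, 7, -1, -8, the continuity of g' gives the tridiagonal system
  1·M_0 + 4·M_1 + 1·M_2 = 6(Δ_1 - Δ_0) = 72
  1·M_1 + 4·M_2 + 1·M_3 = 6(Δ_2 - Δ_1) = -48
  1·M_2 + 4·M_3 + 1·M_4 = 6(Δ_3 - Δ_2) = -42
Clamped end conditions give two more equations: 2h_0·M_0 + h_0·M_1 = 6(Δ_0 - g'(0)) = -18 and h_3·M_3 + 2h_3·M_4 = 6(g'(4) - Δ_3) = 36.
Forward elimination and back-substitution give M_0 = -639/28, M_1 = 387/14, M_2 = -63/4, M_3 = -177/14, M_4 = 681/28.
On [0, 1], with g_0(x) = a_0 + b_0·x + c_0·x² + d_0·x³: c_0 = M_0/2 = -639/56, d_0 = (M_1 - M_0)/(6h_0) = 471/56, b_0 = Δ_0 - h_0(2M_0 + M_1)/6 = -2.

-11.4107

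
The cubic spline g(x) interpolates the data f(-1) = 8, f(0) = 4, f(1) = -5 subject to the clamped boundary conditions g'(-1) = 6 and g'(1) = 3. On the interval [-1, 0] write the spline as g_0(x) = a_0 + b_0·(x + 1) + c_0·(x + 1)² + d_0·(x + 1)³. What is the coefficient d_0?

2

Write M_i for g''(x_i). With h_i = 1, 1 and divided differences Δ_i = -4, -9, the continuity of g' gives the tridiagonal system
  1·M_0 + 4·M_1 + 1·M_2 = 6(Δ_1 - Δ_0) = -30
Clamped end conditions give two more equations: 2h_0·M_0 + h_0·M_1 = 6(Δ_0 - g'(-1)) = -60 and h_1·M_1 + 2h_1·M_2 = 6(g'(1) - Δ_1) = 72.
Solving: M_0 = -24, M_1 = -12, M_2 = 42.
On [-1, 0], with g_0(x) = a_0 + b_0·(x + 1) + c_0·(x + 1)² + d_0·(x + 1)³: c_0 = M_0/2 = -12, d_0 = (M_1 - M_0)/(6h_0) = 2, b_0 = Δ_0 - h_0(2M_0 + M_1)/6 = 6.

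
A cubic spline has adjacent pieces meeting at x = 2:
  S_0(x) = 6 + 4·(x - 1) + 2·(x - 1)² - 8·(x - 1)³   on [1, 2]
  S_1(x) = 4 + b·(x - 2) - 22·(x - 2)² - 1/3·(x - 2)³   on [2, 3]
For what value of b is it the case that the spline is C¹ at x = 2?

-16

S_0'(x) = 4 + 4·(x - 1) - 24·(x - 1)², so S_0'(2) = -16. On the right, S_1'(2) = b, so b = -16.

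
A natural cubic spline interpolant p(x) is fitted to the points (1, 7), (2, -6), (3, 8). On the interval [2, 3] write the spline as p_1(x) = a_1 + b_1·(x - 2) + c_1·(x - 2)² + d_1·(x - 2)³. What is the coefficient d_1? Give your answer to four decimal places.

With σ_i denoting the second derivative at x_i, h_i = 1, 1, and Δ_i = (y_(i+1) − y_i)/h_i = -13, 14:
  1·σ_0 + 4·σ_1 + 1·σ_2 = 6(Δ_1 - Δ_0) = 162
Natural end conditions: σ_0 = σ_2 = 0.
Hence σ_0 = 0, σ_1 = 81/2, σ_2 = 0.
On [2, 3], with p_1(x) = a_1 + b_1·(x - 2) + c_1·(x - 2)² + d_1·(x - 2)³: c_1 = σ_1/2 = 81/4, d_1 = (σ_2 - σ_1)/(6h_1) = -27/4, b_1 = Δ_1 - h_1(2σ_1 + σ_2)/6 = 1/2.

-6.7500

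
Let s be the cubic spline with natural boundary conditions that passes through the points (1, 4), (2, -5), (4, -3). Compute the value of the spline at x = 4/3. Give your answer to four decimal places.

Let M_i = s''(x_i). Step sizes h_i = 1, 2; slopes of the chords Δ_i = (y_(i+1) - y_i)/h_i = -9, 1.
  1·M_0 + 6·M_1 + 2·M_2 = 6(Δ_1 - Δ_0) = 60
Natural end conditions: M_0 = M_2 = 0.
Hence M_0 = 0, M_1 = 10, M_2 = 0.
On [1, 2], s(x) = 4 - 32/3·(x - 1) + 0·(x - 1)² + 5/3·(x - 1)³.
With (x - 1) = 1/3: s(4/3) = 41/81.

0.5062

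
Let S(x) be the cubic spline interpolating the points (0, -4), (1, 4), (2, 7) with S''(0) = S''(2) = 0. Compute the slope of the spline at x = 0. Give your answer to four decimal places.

9.2500

Put M_i = S'' at the i-th knot. Here h = (1, 1) and Δ = (8, 3), so the interior equations h_(i-1)·M_(i-1) + 2(h_(i-1)+h_i)·M_i + h_i·M_(i+1) = 6(Δ_i − Δ_(i-1)) read
  1·M_0 + 4·M_1 + 1·M_2 = 6(Δ_1 - Δ_0) = -30
Natural end conditions: M_0 = M_2 = 0.
Solving: M_0 = 0, M_1 = -15/2, M_2 = 0.
On [0, 1], S'(x) = b_0 + 2c_0·x + 3d_0·x² with b_0 = Δ_0 - h_0(2M_0 + M_1)/6 = 37/4, c_0 = M_0/2 = 0, d_0 = (M_1 - M_0)/(6h_0) = -5/4. So S'(0) = 37/4.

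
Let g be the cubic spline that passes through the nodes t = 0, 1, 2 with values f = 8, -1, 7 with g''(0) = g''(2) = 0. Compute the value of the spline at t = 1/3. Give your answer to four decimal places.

3.7407

Put σ_i = g'' at the i-th knot. Here h = (1, 1) and Δ = (-9, 8), so the interior equations h_(i-1)·σ_(i-1) + 2(h_(i-1)+h_i)·σ_i + h_i·σ_(i+1) = 6(Δ_i − Δ_(i-1)) read
  1·σ_0 + 4·σ_1 + 1·σ_2 = 6(Δ_1 - Δ_0) = 102
Natural end conditions: σ_0 = σ_2 = 0.
Hence σ_0 = 0, σ_1 = 51/2, σ_2 = 0.
On [0, 1], g(t) = 8 - 53/4·t + 0·t² + 17/4·t³.
With t = 1/3: g(1/3) = 101/27.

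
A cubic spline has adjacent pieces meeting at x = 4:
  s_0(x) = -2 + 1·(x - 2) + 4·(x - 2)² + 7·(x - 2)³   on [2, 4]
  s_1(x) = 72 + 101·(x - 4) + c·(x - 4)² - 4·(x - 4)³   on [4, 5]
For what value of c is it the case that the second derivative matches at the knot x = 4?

s_0''(x) = 8 + 42·(x - 2), so s_0''(4) = 92. On the right, s_1''(4) = 2c, so c = 46.

46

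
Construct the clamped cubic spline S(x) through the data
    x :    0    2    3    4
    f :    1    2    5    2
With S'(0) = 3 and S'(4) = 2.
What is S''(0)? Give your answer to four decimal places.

-7.6818

Put σ_i = S'' at the i-th knot. Here h = (2, 1, 1) and Δ = (1/2, 3, -3), so the interior equations h_(i-1)·σ_(i-1) + 2(h_(i-1)+h_i)·σ_i + h_i·σ_(i+1) = 6(Δ_i − Δ_(i-1)) read
  2·σ_0 + 6·σ_1 + 1·σ_2 = 6(Δ_1 - Δ_0) = 15
  1·σ_1 + 4·σ_2 + 1·σ_3 = 6(Δ_2 - Δ_1) = -36
Clamped end conditions give two more equations: 2h_0·σ_0 + h_0·σ_1 = 6(Δ_0 - S'(0)) = -15 and h_2·σ_2 + 2h_2·σ_3 = 6(S'(4) - Δ_2) = 30.
Solving the tridiagonal system: σ_0 = -169/22, σ_1 = 173/22, σ_2 = -185/11, σ_3 = 515/22.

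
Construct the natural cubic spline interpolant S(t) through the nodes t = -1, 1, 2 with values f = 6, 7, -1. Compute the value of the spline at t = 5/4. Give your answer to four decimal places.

5.4648

With M_i denoting the second derivative at x_i, h_i = 2, 1, and Δ_i = (y_(i+1) − y_i)/h_i = 1/2, -8:
  2·M_0 + 6·M_1 + 1·M_2 = 6(Δ_1 - Δ_0) = -51
Natural end conditions: M_0 = M_2 = 0.
Forward elimination and back-substitution give M_0 = 0, M_1 = -17/2, M_2 = 0.
On [1, 2], S(t) = 7 - 31/6·(t - 1) - 17/4·(t - 1)² + 17/12·(t - 1)³.
With (t - 1) = 1/4: S(5/4) = 1399/256.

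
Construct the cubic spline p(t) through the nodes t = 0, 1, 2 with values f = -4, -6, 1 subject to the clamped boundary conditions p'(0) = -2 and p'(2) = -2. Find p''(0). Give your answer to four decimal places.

Write M_i for p''(x_i). With h_i = 1, 1 and divided differences Δ_i = -2, 7, the continuity of p' gives the tridiagonal system
  1·M_0 + 4·M_1 + 1·M_2 = 6(Δ_1 - Δ_0) = 54
Clamped end conditions give two more equations: 2h_0·M_0 + h_0·M_1 = 6(Δ_0 - p'(0)) = 0 and h_1·M_1 + 2h_1·M_2 = 6(p'(2) - Δ_1) = -54.
Hence M_0 = -27/2, M_1 = 27, M_2 = -81/2.

-13.5000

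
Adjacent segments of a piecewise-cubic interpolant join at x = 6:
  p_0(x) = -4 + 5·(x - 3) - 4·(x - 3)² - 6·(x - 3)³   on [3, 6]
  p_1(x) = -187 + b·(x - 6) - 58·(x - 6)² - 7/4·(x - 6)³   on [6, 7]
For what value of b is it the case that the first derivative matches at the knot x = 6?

-181

p_0'(x) = 5 - 8·(x - 3) - 18·(x - 3)², so p_0'(6) = -181. On the right, p_1'(6) = b, so b = -181.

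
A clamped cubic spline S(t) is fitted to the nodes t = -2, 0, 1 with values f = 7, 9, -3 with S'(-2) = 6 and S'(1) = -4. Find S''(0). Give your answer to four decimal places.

-19.3333

With m_i denoting the second derivative at x_i, h_i = 2, 1, and Δ_i = (y_(i+1) − y_i)/h_i = 1, -12:
  2·m_0 + 6·m_1 + 1·m_2 = 6(Δ_1 - Δ_0) = -78
Clamped end conditions give two more equations: 2h_0·m_0 + h_0·m_1 = 6(Δ_0 - S'(-2)) = -30 and h_1·m_1 + 2h_1·m_2 = 6(S'(1) - Δ_1) = 48.
Solving the tridiagonal system: m_0 = 13/6, m_1 = -58/3, m_2 = 101/3.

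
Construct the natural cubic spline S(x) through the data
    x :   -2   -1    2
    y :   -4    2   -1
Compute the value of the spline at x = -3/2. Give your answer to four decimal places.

-0.6719

Write σ_i for S''(x_i). With h_i = 1, 3 and divided differences Δ_i = 6, -1, the continuity of S' gives the tridiagonal system
  1·σ_0 + 8·σ_1 + 3·σ_2 = 6(Δ_1 - Δ_0) = -42
Natural end conditions: σ_0 = σ_2 = 0.
Solving: σ_0 = 0, σ_1 = -21/4, σ_2 = 0.
On [-2, -1], S(x) = -4 + 55/8·(x + 2) + 0·(x + 2)² - 7/8·(x + 2)³.
With (x + 2) = 1/2: S(-3/2) = -43/64.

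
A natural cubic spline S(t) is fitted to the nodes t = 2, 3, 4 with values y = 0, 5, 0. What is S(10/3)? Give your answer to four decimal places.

Let M_i = S''(x_i). Step sizes h_i = 1, 1; slopes of the chords Δ_i = (y_(i+1) - y_i)/h_i = 5, -5.
  1·M_0 + 4·M_1 + 1·M_2 = 6(Δ_1 - Δ_0) = -60
Natural end conditions: M_0 = M_2 = 0.
Hence M_0 = 0, M_1 = -15, M_2 = 0.
On [3, 4], S(t) = 5 + 0·(t - 3) - 15/2·(t - 3)² + 5/2·(t - 3)³.
With (t - 3) = 1/3: S(10/3) = 115/27.

4.2593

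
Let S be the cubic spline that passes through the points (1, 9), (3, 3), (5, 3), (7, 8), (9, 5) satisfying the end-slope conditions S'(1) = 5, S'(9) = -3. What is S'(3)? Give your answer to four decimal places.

-4.1786

Write m_i for S''(x_i). With h_i = 2, 2, 2, 2 and divided differences Δ_i = -3, 0, 5/2, -3/2, the continuity of S' gives the tridiagonal system
  2·m_0 + 8·m_1 + 2·m_2 = 6(Δ_1 - Δ_0) = 18
  2·m_1 + 8·m_2 + 2·m_3 = 6(Δ_2 - Δ_1) = 15
  2·m_2 + 8·m_3 + 2·m_4 = 6(Δ_3 - Δ_2) = -24
Clamped end conditions give two more equations: 2h_0·m_0 + h_0·m_1 = 6(Δ_0 - S'(1)) = -48 and h_3·m_3 + 2h_3·m_4 = 6(S'(9) - Δ_3) = -9.
Hence m_0 = -415/28, m_1 = 79/14, m_2 = 5/4, m_3 = -22/7, m_4 = -19/28.
On [3, 5], S'(x) = b_1 + 2c_1·(x - 3) + 3d_1·(x - 3)² with b_1 = Δ_1 - h_1(2m_1 + m_2)/6 = -117/28, c_1 = m_1/2 = 79/28, d_1 = (m_2 - m_1)/(6h_1) = -41/112. So S'(3) = -117/28.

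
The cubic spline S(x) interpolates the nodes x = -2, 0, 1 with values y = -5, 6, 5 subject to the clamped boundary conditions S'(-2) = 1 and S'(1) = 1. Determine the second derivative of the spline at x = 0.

-13

With M_i denoting the second derivative at x_i, h_i = 2, 1, and Δ_i = (y_(i+1) − y_i)/h_i = 11/2, -1:
  2·M_0 + 6·M_1 + 1·M_2 = 6(Δ_1 - Δ_0) = -39
Clamped end conditions give two more equations: 2h_0·M_0 + h_0·M_1 = 6(Δ_0 - S'(-2)) = 27 and h_1·M_1 + 2h_1·M_2 = 6(S'(1) - Δ_1) = 12.
Solving: M_0 = 53/4, M_1 = -13, M_2 = 25/2.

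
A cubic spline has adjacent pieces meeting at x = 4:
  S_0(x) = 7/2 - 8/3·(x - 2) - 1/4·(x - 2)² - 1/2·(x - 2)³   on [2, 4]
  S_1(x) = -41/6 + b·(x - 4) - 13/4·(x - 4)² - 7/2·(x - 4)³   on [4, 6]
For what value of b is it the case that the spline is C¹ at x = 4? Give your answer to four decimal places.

S_0'(x) = -8/3 - 1/2·(x - 2) - 3/2·(x - 2)², so S_0'(4) = -29/3. On the right, S_1'(4) = b, so b = -29/3.

-9.6667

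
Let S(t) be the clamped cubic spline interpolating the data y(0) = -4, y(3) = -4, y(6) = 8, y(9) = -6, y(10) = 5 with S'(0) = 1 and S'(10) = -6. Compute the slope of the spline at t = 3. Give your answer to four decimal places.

With M_i denoting the second derivative at x_i, h_i = 3, 3, 3, 1, and Δ_i = (y_(i+1) − y_i)/h_i = 0, 4, -14/3, 11:
  3·M_0 + 12·M_1 + 3·M_2 = 6(Δ_1 - Δ_0) = 24
  3·M_1 + 12·M_2 + 3·M_3 = 6(Δ_2 - Δ_1) = -52
  3·M_2 + 8·M_3 + 1·M_4 = 6(Δ_3 - Δ_2) = 94
Clamped end conditions give two more equations: 2h_0·M_0 + h_0·M_1 = 6(Δ_0 - S'(0)) = -6 and h_3·M_3 + 2h_3·M_4 = 6(S'(10) - Δ_3) = -102.
Solving: M_0 = -346/87, M_1 = 518/87, M_2 = -1030/87, M_3 = 698/29, M_4 = -1828/29.
On [3, 6], S'(t) = b_1 + 2c_1·(t - 3) + 3d_1·(t - 3)² with b_1 = Δ_1 - h_1(2M_1 + M_2)/6 = 115/29, c_1 = M_1/2 = 259/87, d_1 = (M_2 - M_1)/(6h_1) = -86/87. So S'(3) = 115/29.

3.9655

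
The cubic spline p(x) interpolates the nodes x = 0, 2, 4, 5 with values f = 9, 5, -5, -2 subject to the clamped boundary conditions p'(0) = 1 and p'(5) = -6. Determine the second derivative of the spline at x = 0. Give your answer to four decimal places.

Let σ_i = p''(x_i). Step sizes h_i = 2, 2, 1; slopes of the chords Δ_i = (y_(i+1) - y_i)/h_i = -2, -5, 3.
  2·σ_0 + 8·σ_1 + 2·σ_2 = 6(Δ_1 - Δ_0) = -18
  2·σ_1 + 6·σ_2 + 1·σ_3 = 6(Δ_2 - Δ_1) = 48
Clamped end conditions give two more equations: 2h_0·σ_0 + h_0·σ_1 = 6(Δ_0 - p'(0)) = -18 and h_2·σ_2 + 2h_2·σ_3 = 6(p'(5) - Δ_2) = -54.
Solving: σ_0 = -37/23, σ_1 = -133/23, σ_2 = 362/23, σ_3 = -802/23.

-1.6087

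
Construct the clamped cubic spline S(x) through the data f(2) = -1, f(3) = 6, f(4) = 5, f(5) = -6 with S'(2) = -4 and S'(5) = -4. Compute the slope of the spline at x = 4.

With σ_i denoting the second derivative at x_i, h_i = 1, 1, 1, and Δ_i = (y_(i+1) − y_i)/h_i = 7, -1, -11:
  1·σ_0 + 4·σ_1 + 1·σ_2 = 6(Δ_1 - Δ_0) = -48
  1·σ_1 + 4·σ_2 + 1·σ_3 = 6(Δ_2 - Δ_1) = -60
Clamped end conditions give two more equations: 2h_0·σ_0 + h_0·σ_1 = 6(Δ_0 - S'(2)) = 66 and h_2·σ_2 + 2h_2·σ_3 = 6(S'(5) - Δ_2) = 42.
Hence σ_0 = 42, σ_1 = -18, σ_2 = -18, σ_3 = 30.
On [4, 5], S'(x) = b_2 + 2c_2·(x - 4) + 3d_2·(x - 4)² with b_2 = Δ_2 - h_2(2σ_2 + σ_3)/6 = -10, c_2 = σ_2/2 = -9, d_2 = (σ_3 - σ_2)/(6h_2) = 8. So S'(4) = -10.

-10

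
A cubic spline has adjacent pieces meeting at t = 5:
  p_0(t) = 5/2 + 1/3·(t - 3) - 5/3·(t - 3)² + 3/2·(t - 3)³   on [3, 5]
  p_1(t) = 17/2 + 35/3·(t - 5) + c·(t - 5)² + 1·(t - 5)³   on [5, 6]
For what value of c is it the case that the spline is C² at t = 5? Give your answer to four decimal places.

7.3333

p_0''(t) = -10/3 + 9·(t - 3), so p_0''(5) = 44/3. On the right, p_1''(5) = 2c, so c = 22/3.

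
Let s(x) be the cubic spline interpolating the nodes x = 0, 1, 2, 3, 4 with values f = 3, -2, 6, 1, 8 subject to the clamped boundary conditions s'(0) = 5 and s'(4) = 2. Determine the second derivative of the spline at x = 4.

Put m_i = s'' at the i-th knot. Here h = (1, 1, 1, 1) and Δ = (-5, 8, -5, 7), so the interior equations h_(i-1)·m_(i-1) + 2(h_(i-1)+h_i)·m_i + h_i·m_(i+1) = 6(Δ_i − Δ_(i-1)) read
  1·m_0 + 4·m_1 + 1·m_2 = 6(Δ_1 - Δ_0) = 78
  1·m_1 + 4·m_2 + 1·m_3 = 6(Δ_2 - Δ_1) = -78
  1·m_2 + 4·m_3 + 1·m_4 = 6(Δ_3 - Δ_2) = 72
Clamped end conditions give two more equations: 2h_0·m_0 + h_0·m_1 = 6(Δ_0 - s'(0)) = -60 and h_3·m_3 + 2h_3·m_4 = 6(s'(4) - Δ_3) = -30.
Solving: m_0 = -51, m_1 = 42, m_2 = -39, m_3 = 36, m_4 = -33.

-33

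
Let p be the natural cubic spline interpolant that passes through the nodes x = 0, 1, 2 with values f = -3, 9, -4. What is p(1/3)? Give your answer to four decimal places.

Write M_i for p''(x_i). With h_i = 1, 1 and divided differences Δ_i = 12, -13, the continuity of p' gives the tridiagonal system
  1·M_0 + 4·M_1 + 1·M_2 = 6(Δ_1 - Δ_0) = -150
Natural end conditions: M_0 = M_2 = 0.
Forward elimination and back-substitution give M_0 = 0, M_1 = -75/2, M_2 = 0.
On [0, 1], p(x) = -3 + 73/4·x + 0·x² - 25/4·x³.
With x = 1/3: p(1/3) = 77/27.

2.8519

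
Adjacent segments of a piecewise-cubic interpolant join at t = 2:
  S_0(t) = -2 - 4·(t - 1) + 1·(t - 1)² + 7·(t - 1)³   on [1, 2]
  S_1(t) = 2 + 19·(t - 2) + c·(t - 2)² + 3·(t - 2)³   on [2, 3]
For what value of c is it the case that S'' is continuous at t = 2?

22

S_0''(t) = 2 + 42·(t - 1), so S_0''(2) = 44. On the right, S_1''(2) = 2c, so c = 22.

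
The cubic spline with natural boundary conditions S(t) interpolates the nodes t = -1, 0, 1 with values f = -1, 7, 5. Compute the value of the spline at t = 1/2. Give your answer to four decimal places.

Put σ_i = S'' at the i-th knot. Here h = (1, 1) and Δ = (8, -2), so the interior equations h_(i-1)·σ_(i-1) + 2(h_(i-1)+h_i)·σ_i + h_i·σ_(i+1) = 6(Δ_i − Δ_(i-1)) read
  1·σ_0 + 4·σ_1 + 1·σ_2 = 6(Δ_1 - Δ_0) = -60
Natural end conditions: σ_0 = σ_2 = 0.
Solving the tridiagonal system: σ_0 = 0, σ_1 = -15, σ_2 = 0.
On [0, 1], S(t) = 7 + 3·t - 15/2·t² + 5/2·t³.
With t = 1/2: S(1/2) = 111/16.

6.9375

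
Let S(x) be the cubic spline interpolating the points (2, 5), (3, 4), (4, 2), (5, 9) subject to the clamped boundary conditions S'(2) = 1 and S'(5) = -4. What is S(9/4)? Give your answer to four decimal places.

Put m_i = S'' at the i-th knot. Here h = (1, 1, 1) and Δ = (-1, -2, 7), so the interior equations h_(i-1)·m_(i-1) + 2(h_(i-1)+h_i)·m_i + h_i·m_(i+1) = 6(Δ_i − Δ_(i-1)) read
  1·m_0 + 4·m_1 + 1·m_2 = 6(Δ_1 - Δ_0) = -6
  1·m_1 + 4·m_2 + 1·m_3 = 6(Δ_2 - Δ_1) = 54
Clamped end conditions give two more equations: 2h_0·m_0 + h_0·m_1 = 6(Δ_0 - S'(2)) = -12 and h_2·m_2 + 2h_2·m_3 = 6(S'(5) - Δ_2) = -66.
Solving the tridiagonal system: m_0 = -32/15, m_1 = -116/15, m_2 = 406/15, m_3 = -698/15.
On [2, 3], S(x) = 5 + 1·(x - 2) - 16/15·(x - 2)² - 14/15·(x - 2)³.
With (x - 2) = 1/4: S(9/4) = 827/160.

5.1688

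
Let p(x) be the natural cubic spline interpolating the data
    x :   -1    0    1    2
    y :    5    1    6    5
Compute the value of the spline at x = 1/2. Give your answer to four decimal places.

With σ_i denoting the second derivative at x_i, h_i = 1, 1, 1, and Δ_i = (y_(i+1) − y_i)/h_i = -4, 5, -1:
  1·σ_0 + 4·σ_1 + 1·σ_2 = 6(Δ_1 - Δ_0) = 54
  1·σ_1 + 4·σ_2 + 1·σ_3 = 6(Δ_2 - Δ_1) = -36
Natural end conditions: σ_0 = σ_3 = 0.
Solving the tridiagonal system: σ_0 = 0, σ_1 = 84/5, σ_2 = -66/5, σ_3 = 0.
On [0, 1], p(x) = 1 + 8/5·x + 42/5·x² - 5·x³.
With x = 1/2: p(1/2) = 131/40.

3.2750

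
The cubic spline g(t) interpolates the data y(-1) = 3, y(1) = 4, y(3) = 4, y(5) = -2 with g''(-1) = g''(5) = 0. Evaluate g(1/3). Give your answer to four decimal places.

3.6173

Write m_i for g''(x_i). With h_i = 2, 2, 2 and divided differences Δ_i = 1/2, 0, -3, the continuity of g' gives the tridiagonal system
  2·m_0 + 8·m_1 + 2·m_2 = 6(Δ_1 - Δ_0) = -3
  2·m_1 + 8·m_2 + 2·m_3 = 6(Δ_2 - Δ_1) = -18
Natural end conditions: m_0 = m_3 = 0.
Hence m_0 = 0, m_1 = 1/5, m_2 = -23/10, m_3 = 0.
On [-1, 1], g(t) = 3 + 13/30·(t + 1) + 0·(t + 1)² + 1/60·(t + 1)³.
With (t + 1) = 4/3: g(1/3) = 293/81.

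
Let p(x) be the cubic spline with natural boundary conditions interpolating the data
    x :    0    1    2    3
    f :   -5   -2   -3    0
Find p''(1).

Write m_i for p''(x_i). With h_i = 1, 1, 1 and divided differences Δ_i = 3, -1, 3, the continuity of p' gives the tridiagonal system
  1·m_0 + 4·m_1 + 1·m_2 = 6(Δ_1 - Δ_0) = -24
  1·m_1 + 4·m_2 + 1·m_3 = 6(Δ_2 - Δ_1) = 24
Natural end conditions: m_0 = m_3 = 0.
Solving the tridiagonal system: m_0 = 0, m_1 = -8, m_2 = 8, m_3 = 0.

-8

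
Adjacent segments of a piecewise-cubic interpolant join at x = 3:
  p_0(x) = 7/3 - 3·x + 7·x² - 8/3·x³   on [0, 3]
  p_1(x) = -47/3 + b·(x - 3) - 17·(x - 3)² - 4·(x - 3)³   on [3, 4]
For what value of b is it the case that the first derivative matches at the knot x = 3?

-33

p_0'(x) = -3 + 14·x - 8·x², so p_0'(3) = -33. On the right, p_1'(3) = b, so b = -33.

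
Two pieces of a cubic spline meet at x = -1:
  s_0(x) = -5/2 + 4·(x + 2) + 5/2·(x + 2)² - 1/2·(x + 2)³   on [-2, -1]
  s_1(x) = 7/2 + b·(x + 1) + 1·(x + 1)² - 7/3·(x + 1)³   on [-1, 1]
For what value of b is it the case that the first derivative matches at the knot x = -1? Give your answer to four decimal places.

7.5000

s_0'(x) = 4 + 5·(x + 2) - 3/2·(x + 2)², so s_0'(-1) = 15/2. On the right, s_1'(-1) = b, so b = 15/2.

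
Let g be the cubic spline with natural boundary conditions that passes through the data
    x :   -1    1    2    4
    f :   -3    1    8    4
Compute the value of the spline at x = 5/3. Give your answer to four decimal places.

5.9608

Let M_i = g''(x_i). Step sizes h_i = 2, 1, 2; slopes of the chords Δ_i = (y_(i+1) - y_i)/h_i = 2, 7, -2.
  2·M_0 + 6·M_1 + 1·M_2 = 6(Δ_1 - Δ_0) = 30
  1·M_1 + 6·M_2 + 2·M_3 = 6(Δ_2 - Δ_1) = -54
Natural end conditions: M_0 = M_3 = 0.
Solving the tridiagonal system: M_0 = 0, M_1 = 234/35, M_2 = -354/35, M_3 = 0.
On [1, 2], g(x) = 1 + 226/35·(x - 1) + 117/35·(x - 1)² - 14/5·(x - 1)³.
With (x - 1) = 2/3: g(5/3) = 5633/945.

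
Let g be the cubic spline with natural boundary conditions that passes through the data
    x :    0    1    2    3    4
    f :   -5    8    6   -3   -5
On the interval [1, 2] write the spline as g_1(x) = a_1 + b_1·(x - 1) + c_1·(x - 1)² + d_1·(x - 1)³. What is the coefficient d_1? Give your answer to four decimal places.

With m_i denoting the second derivative at x_i, h_i = 1, 1, 1, 1, and Δ_i = (y_(i+1) − y_i)/h_i = 13, -2, -9, -2:
  1·m_0 + 4·m_1 + 1·m_2 = 6(Δ_1 - Δ_0) = -90
  1·m_1 + 4·m_2 + 1·m_3 = 6(Δ_2 - Δ_1) = -42
  1·m_2 + 4·m_3 + 1·m_4 = 6(Δ_3 - Δ_2) = 42
Natural end conditions: m_0 = m_4 = 0.
Solving: m_0 = 0, m_1 = -285/14, m_2 = -60/7, m_3 = 177/14, m_4 = 0.
On [1, 2], with g_1(x) = a_1 + b_1·(x - 1) + c_1·(x - 1)² + d_1·(x - 1)³: c_1 = m_1/2 = -285/28, d_1 = (m_2 - m_1)/(6h_1) = 55/28, b_1 = Δ_1 - h_1(2m_1 + m_2)/6 = 87/14.

1.9643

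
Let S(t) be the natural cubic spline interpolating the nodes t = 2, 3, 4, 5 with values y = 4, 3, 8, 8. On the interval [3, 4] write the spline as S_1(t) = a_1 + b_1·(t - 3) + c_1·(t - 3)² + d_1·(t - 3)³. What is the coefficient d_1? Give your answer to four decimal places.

With M_i denoting the second derivative at x_i, h_i = 1, 1, 1, and Δ_i = (y_(i+1) − y_i)/h_i = -1, 5, 0:
  1·M_0 + 4·M_1 + 1·M_2 = 6(Δ_1 - Δ_0) = 36
  1·M_1 + 4·M_2 + 1·M_3 = 6(Δ_2 - Δ_1) = -30
Natural end conditions: M_0 = M_3 = 0.
Solving the tridiagonal system: M_0 = 0, M_1 = 58/5, M_2 = -52/5, M_3 = 0.
On [3, 4], with S_1(t) = a_1 + b_1·(t - 3) + c_1·(t - 3)² + d_1·(t - 3)³: c_1 = M_1/2 = 29/5, d_1 = (M_2 - M_1)/(6h_1) = -11/3, b_1 = Δ_1 - h_1(2M_1 + M_2)/6 = 43/15.

-3.6667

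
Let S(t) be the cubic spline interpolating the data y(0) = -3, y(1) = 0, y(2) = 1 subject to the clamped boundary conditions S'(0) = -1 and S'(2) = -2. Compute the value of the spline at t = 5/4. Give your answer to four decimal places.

0.7773

Put m_i = S'' at the i-th knot. Here h = (1, 1) and Δ = (3, 1), so the interior equations h_(i-1)·m_(i-1) + 2(h_(i-1)+h_i)·m_i + h_i·m_(i+1) = 6(Δ_i − Δ_(i-1)) read
  1·m_0 + 4·m_1 + 1·m_2 = 6(Δ_1 - Δ_0) = -12
Clamped end conditions give two more equations: 2h_0·m_0 + h_0·m_1 = 6(Δ_0 - S'(0)) = 24 and h_1·m_1 + 2h_1·m_2 = 6(S'(2) - Δ_1) = -18.
Solving the tridiagonal system: m_0 = 29/2, m_1 = -5, m_2 = -13/2.
On [1, 2], S(t) = 0 + 15/4·(t - 1) - 5/2·(t - 1)² - 1/4·(t - 1)³.
With (t - 1) = 1/4: S(5/4) = 199/256.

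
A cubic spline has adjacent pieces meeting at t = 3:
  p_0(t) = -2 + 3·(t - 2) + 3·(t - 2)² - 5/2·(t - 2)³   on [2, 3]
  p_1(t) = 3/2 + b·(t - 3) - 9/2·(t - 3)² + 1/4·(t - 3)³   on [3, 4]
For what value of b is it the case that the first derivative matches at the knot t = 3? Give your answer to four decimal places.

1.5000

p_0'(t) = 3 + 6·(t - 2) - 15/2·(t - 2)², so p_0'(3) = 3/2. On the right, p_1'(3) = b, so b = 3/2.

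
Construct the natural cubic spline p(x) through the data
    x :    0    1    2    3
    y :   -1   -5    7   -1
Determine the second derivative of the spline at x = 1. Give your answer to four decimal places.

33.6000

Let m_i = p''(x_i). Step sizes h_i = 1, 1, 1; slopes of the chords Δ_i = (y_(i+1) - y_i)/h_i = -4, 12, -8.
  1·m_0 + 4·m_1 + 1·m_2 = 6(Δ_1 - Δ_0) = 96
  1·m_1 + 4·m_2 + 1·m_3 = 6(Δ_2 - Δ_1) = -120
Natural end conditions: m_0 = m_3 = 0.
Solving the tridiagonal system: m_0 = 0, m_1 = 168/5, m_2 = -192/5, m_3 = 0.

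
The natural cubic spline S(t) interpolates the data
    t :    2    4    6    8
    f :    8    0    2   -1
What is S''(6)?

Write m_i for S''(x_i). With h_i = 2, 2, 2 and divided differences Δ_i = -4, 1, -3/2, the continuity of S' gives the tridiagonal system
  2·m_0 + 8·m_1 + 2·m_2 = 6(Δ_1 - Δ_0) = 30
  2·m_1 + 8·m_2 + 2·m_3 = 6(Δ_2 - Δ_1) = -15
Natural end conditions: m_0 = m_3 = 0.
Hence m_0 = 0, m_1 = 9/2, m_2 = -3, m_3 = 0.

-3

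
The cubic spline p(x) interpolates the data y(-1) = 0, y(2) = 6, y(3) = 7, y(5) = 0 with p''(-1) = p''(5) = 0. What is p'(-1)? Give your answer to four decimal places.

2.0957

Write m_i for p''(x_i). With h_i = 3, 1, 2 and divided differences Δ_i = 2, 1, -7/2, the continuity of p' gives the tridiagonal system
  3·m_0 + 8·m_1 + 1·m_2 = 6(Δ_1 - Δ_0) = -6
  1·m_1 + 6·m_2 + 2·m_3 = 6(Δ_2 - Δ_1) = -27
Natural end conditions: m_0 = m_3 = 0.
Forward elimination and back-substitution give m_0 = 0, m_1 = -9/47, m_2 = -210/47, m_3 = 0.
On [-1, 2], p'(x) = b_0 + 2c_0·(x + 1) + 3d_0·(x + 1)² with b_0 = Δ_0 - h_0(2m_0 + m_1)/6 = 197/94, c_0 = m_0/2 = 0, d_0 = (m_1 - m_0)/(6h_0) = -1/94. So p'(-1) = 197/94.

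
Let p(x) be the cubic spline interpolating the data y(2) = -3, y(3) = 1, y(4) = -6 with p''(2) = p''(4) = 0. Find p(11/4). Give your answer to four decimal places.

0.9023

Let m_i = p''(x_i). Step sizes h_i = 1, 1; slopes of the chords Δ_i = (y_(i+1) - y_i)/h_i = 4, -7.
  1·m_0 + 4·m_1 + 1·m_2 = 6(Δ_1 - Δ_0) = -66
Natural end conditions: m_0 = m_2 = 0.
Forward elimination and back-substitution give m_0 = 0, m_1 = -33/2, m_2 = 0.
On [2, 3], p(x) = -3 + 27/4·(x - 2) + 0·(x - 2)² - 11/4·(x - 2)³.
With (x - 2) = 3/4: p(11/4) = 231/256.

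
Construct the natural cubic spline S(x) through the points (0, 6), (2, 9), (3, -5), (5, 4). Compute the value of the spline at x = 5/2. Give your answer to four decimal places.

Write M_i for S''(x_i). With h_i = 2, 1, 2 and divided differences Δ_i = 3/2, -14, 9/2, the continuity of S' gives the tridiagonal system
  2·M_0 + 6·M_1 + 1·M_2 = 6(Δ_1 - Δ_0) = -93
  1·M_1 + 6·M_2 + 2·M_3 = 6(Δ_2 - Δ_1) = 111
Natural end conditions: M_0 = M_3 = 0.
Solving: M_0 = 0, M_1 = -669/35, M_2 = 759/35, M_3 = 0.
On [2, 3], S(x) = 9 - 787/70·(x - 2) - 669/70·(x - 2)² + 34/5·(x - 2)³.
With (x - 2) = 1/2: S(5/2) = 103/56.

1.8393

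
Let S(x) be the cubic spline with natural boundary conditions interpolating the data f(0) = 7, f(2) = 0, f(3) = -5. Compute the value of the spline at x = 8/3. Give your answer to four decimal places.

Put σ_i = S'' at the i-th knot. Here h = (2, 1) and Δ = (-7/2, -5), so the interior equations h_(i-1)·σ_(i-1) + 2(h_(i-1)+h_i)·σ_i + h_i·σ_(i+1) = 6(Δ_i − Δ_(i-1)) read
  2·σ_0 + 6·σ_1 + 1·σ_2 = 6(Δ_1 - Δ_0) = -9
Natural end conditions: σ_0 = σ_2 = 0.
Solving the tridiagonal system: σ_0 = 0, σ_1 = -3/2, σ_2 = 0.
On [2, 3], S(x) = 0 - 9/2·(x - 2) - 3/4·(x - 2)² + 1/4·(x - 2)³.
With (x - 2) = 2/3: S(8/3) = -88/27.

-3.2593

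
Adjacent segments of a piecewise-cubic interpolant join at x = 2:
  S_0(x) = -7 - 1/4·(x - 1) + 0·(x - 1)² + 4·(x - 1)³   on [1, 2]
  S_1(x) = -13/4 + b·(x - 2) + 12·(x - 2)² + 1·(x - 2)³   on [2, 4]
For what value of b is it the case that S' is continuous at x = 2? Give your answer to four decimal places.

11.7500

S_0'(x) = -1/4 + 0·(x - 1) + 12·(x - 1)², so S_0'(2) = 47/4. On the right, S_1'(2) = b, so b = 47/4.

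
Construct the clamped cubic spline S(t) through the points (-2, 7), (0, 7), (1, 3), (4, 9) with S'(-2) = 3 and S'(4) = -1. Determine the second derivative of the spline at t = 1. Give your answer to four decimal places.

7.6190

With M_i denoting the second derivative at x_i, h_i = 2, 1, 3, and Δ_i = (y_(i+1) − y_i)/h_i = 0, -4, 2:
  2·M_0 + 6·M_1 + 1·M_2 = 6(Δ_1 - Δ_0) = -24
  1·M_1 + 8·M_2 + 3·M_3 = 6(Δ_2 - Δ_1) = 36
Clamped end conditions give two more equations: 2h_0·M_0 + h_0·M_1 = 6(Δ_0 - S'(-2)) = -18 and h_2·M_2 + 2h_2·M_3 = 6(S'(4) - Δ_2) = -18.
Solving the tridiagonal system: M_0 = -47/21, M_1 = -95/21, M_2 = 160/21, M_3 = -143/21.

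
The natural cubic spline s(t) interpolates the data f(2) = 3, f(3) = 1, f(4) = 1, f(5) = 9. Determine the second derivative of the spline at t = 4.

Write M_i for s''(x_i). With h_i = 1, 1, 1 and divided differences Δ_i = -2, 0, 8, the continuity of s' gives the tridiagonal system
  1·M_0 + 4·M_1 + 1·M_2 = 6(Δ_1 - Δ_0) = 12
  1·M_1 + 4·M_2 + 1·M_3 = 6(Δ_2 - Δ_1) = 48
Natural end conditions: M_0 = M_3 = 0.
Solving the tridiagonal system: M_0 = 0, M_1 = 0, M_2 = 12, M_3 = 0.

12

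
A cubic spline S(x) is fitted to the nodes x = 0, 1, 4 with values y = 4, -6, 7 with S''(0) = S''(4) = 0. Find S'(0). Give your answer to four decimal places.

-11.7917

Write σ_i for S''(x_i). With h_i = 1, 3 and divided differences Δ_i = -10, 13/3, the continuity of S' gives the tridiagonal system
  1·σ_0 + 8·σ_1 + 3·σ_2 = 6(Δ_1 - Δ_0) = 86
Natural end conditions: σ_0 = σ_2 = 0.
Solving: σ_0 = 0, σ_1 = 43/4, σ_2 = 0.
On [0, 1], S'(x) = b_0 + 2c_0·x + 3d_0·x² with b_0 = Δ_0 - h_0(2σ_0 + σ_1)/6 = -283/24, c_0 = σ_0/2 = 0, d_0 = (σ_1 - σ_0)/(6h_0) = 43/24. So S'(0) = -283/24.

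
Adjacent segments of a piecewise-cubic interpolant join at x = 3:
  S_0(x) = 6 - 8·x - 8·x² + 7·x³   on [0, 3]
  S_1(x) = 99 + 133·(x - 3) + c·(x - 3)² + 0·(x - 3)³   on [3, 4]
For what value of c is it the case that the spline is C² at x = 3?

55

S_0''(x) = -16 + 42·x, so S_0''(3) = 110. On the right, S_1''(3) = 2c, so c = 55.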